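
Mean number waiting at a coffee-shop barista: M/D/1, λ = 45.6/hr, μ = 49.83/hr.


ρ = 45.6/49.83 = 0.9151
M/D/1: Lq = ρ²/(2(1−ρ)) = 0.8374/(2·0.08489) = 4.93252

Final: 4.93252


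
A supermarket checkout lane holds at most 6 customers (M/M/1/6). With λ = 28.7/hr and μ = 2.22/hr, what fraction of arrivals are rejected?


ρ = λ/μ = 28.7/2.22 = 12.9279
P_K = (1−ρ)ρ^K/(1−ρ^(K+1)) = (-11.9279·4668458.835133)/(1 − 60353499.355095)
= -55685040.519963/-60353498.355095 = 0.922648

Final: 0.922648


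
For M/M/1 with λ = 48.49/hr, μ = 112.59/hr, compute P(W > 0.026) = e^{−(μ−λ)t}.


W ~ Exponential(μ−λ) for M/M/1.
μ − λ = 112.59 − 48.49 = 64.1000
P(W > t) = e^{−(μ−λ)t} = e^{−1.6666} = 0.188888

Final: 0.188888


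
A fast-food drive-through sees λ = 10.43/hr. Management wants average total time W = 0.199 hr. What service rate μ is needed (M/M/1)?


W = 1/(μ−λ) ⇒ μ − λ = 1/W = 1/0.199 = 5.0251
μ = λ + 1/W = 10.43 + 5.0251 = 15.4551 per hr

Final: 15.4551 /hr


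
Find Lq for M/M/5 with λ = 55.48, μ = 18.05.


a = λ/μ = 3.0737; ρ = a/5 = 0.6147
P₀ = 0.042936
Lq = P₀·a^c·ρ / (c!·(1−ρ)²) = 0.042936·274.34448·0.6147/(120·0.14843)
= 0.40655

Final: 0.40655


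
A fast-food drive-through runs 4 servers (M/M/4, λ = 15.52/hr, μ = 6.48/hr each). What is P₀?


a = λ/μ = 15.52/6.48 = 2.3951; ρ = a/c = 0.5988
Σ_{k=0}^{3} a^k/k! (terms k=0..3) = 1.00000 + 2.39506 + 2.86816 + 2.28981 = 8.55303
Tail: a^4/(4!(1−ρ)) = 32.90537/(24·0.4012) = 3.41710
P₀ = 1/(8.55303 + 3.41710) = 1/11.97013 = 0.083541

Final: 0.083541


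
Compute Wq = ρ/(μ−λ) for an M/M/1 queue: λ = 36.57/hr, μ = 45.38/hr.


ρ = 36.57/45.38 = 0.8059
Wq = ρ/(μ−λ) = 0.8059/(45.38 − 36.57) = 0.8059/8.81 = 0.09147 hr

Final: 0.09147 hr


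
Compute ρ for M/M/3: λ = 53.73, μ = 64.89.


ρ = λ/(cμ) = 53.73/(3·64.89) = 53.73/194.67 = 0.2760

Final: 0.2760


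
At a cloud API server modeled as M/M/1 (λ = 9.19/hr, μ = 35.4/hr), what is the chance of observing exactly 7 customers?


ρ = 9.19/35.4 = 0.2596
P_n = (1−ρ)·ρ^n = (1 − 0.2596)·0.2596^7 = 0.7404·0.00007947 = 0.00005884

Final: 0.00005884


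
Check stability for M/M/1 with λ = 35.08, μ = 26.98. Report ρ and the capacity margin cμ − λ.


Total capacity cμ = 1·26.98 = 26.98/hr
ρ = λ/(cμ) = 35.08/26.98 = 1.3002
Stable ⇔ ρ < 1: NO
Spare capacity = cμ − λ = 26.98 − 35.08 = -8.10/hr

Final: ρ = 1.3002; unstable; margin = -8.10/hr


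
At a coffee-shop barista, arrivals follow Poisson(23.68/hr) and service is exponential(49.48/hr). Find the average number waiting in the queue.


ρ = 23.68/49.48 = 0.4786
Lq = ρ²/(1−ρ) = 0.2290/0.5214 = 0.4393

Final: 0.4393


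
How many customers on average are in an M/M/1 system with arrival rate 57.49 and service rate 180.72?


ρ = λ/μ = 57.49/180.72 = 0.3181
L = ρ/(1−ρ) = 0.3181/(1 − 0.3181) = 0.3181/0.6819 = 0.4665

Final: 0.4665


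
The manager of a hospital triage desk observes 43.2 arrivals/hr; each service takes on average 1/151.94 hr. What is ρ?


ρ = λ/μ = 43.2/151.94 = 0.2843

Final: 0.2843


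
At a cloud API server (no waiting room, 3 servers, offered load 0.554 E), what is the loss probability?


B(c,a) = (a^c/c!) / Σ_{k=0}^{c} a^k/k!
a^3/3! = 0.028339
Σ terms (k=0..3): 1.00000 + 0.55400 + 0.15346 + 0.02834 = 1.735797
B = 0.028339/1.735797 = 0.016326

Final: 0.016326


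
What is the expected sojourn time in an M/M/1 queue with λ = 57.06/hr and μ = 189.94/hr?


W = 1/(μ−λ) = 1/(189.94 − 57.06) = 1/132.88 = 0.007526 hr

Final: 0.007526 hr


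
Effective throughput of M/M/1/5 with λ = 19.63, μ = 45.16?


ρ = 0.4347; P_K = (1−ρ)ρ^5/(1−ρ^6) = 0.008832
λ_eff = λ(1 − P_K) = 19.63·(1 − 0.008832) = 19.63·0.991168 = 19.4566 /hr

Final: 19.4566 /hr


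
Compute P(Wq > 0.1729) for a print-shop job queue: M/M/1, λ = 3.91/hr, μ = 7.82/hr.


ρ = 3.91/7.82 = 0.5000
P(Wq > t) = ρ·e^{−(μ−λ)t} = 0.5000·e^{−0.6760}
= 0.5000·0.508628 = 0.254314

Final: 0.254314


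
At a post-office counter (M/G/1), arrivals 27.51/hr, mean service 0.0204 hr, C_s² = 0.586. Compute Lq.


ρ = λ·E[S] = 27.51·0.0204 = 0.5612
Lq = ρ²(1+C_s²)/(2(1−ρ)) = 0.3149·(1+0.586)/(2·0.4388)
= 0.3149·1.5860/0.8776 = 0.56918

Final: 0.56918


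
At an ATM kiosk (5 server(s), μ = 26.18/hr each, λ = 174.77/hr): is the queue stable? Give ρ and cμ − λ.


Total capacity cμ = 5·26.18 = 130.90/hr
ρ = λ/(cμ) = 174.77/130.90 = 1.3351
Stable ⇔ ρ < 1: NO
Spare capacity = cμ − λ = 130.90 − 174.77 = -43.87/hr

Final: ρ = 1.3351; unstable; margin = -43.87/hr


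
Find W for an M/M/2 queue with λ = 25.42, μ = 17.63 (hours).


a = 1.4419; ρ = 0.7209; P₀ = 0.162162
Lq = P₀·a^c·ρ/(c!(1−ρ)²) = 1.56039
Wq = Lq/λ = 1.56039/25.42 = 0.06138 hr
W = Wq + 1/μ = 0.06138 + 0.05672 = 0.11811 hr

Final: 0.11811 hr


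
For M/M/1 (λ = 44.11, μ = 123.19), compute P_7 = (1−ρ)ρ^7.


ρ = 44.11/123.19 = 0.3581
P_n = (1−ρ)·ρ^n = (1 − 0.3581)·0.3581^7 = 0.6419·0.0007546 = 0.0004844

Final: 0.0004844


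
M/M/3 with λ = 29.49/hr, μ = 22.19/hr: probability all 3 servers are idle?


a = λ/μ = 29.49/22.19 = 1.3290; ρ = a/c = 0.4430
Σ_{k=0}^{2} a^k/k! (terms k=0..2) = 1.00000 + 1.32898 + 0.88309 = 3.21207
Tail: a^3/(3!(1−ρ)) = 2.34721/(6·0.5570) = 0.70233
P₀ = 1/(3.21207 + 0.70233) = 1/3.91439 = 0.255467

Final: 0.255467


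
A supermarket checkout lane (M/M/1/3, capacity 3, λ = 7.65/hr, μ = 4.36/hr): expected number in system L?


ρ = 7.65/4.36 = 1.7546
L = ρ[1 − (K+1)ρ^K + Kρ^(K+1)] / [(1−ρ)(1−ρ^(K+1))]
Numerator: 1.7546·(1 − 4·5.401630 + 3·9.477631) = 13.732052
Denominator: (-0.7546)·(-8.477631) = 6.397111
L = 13.732052/6.397111 = 2.1466

Final: 2.1466


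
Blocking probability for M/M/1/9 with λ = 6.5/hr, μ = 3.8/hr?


ρ = λ/μ = 6.5/3.8 = 1.7105
P_K = (1−ρ)ρ^K/(1−ρ^(K+1)) = (-0.7105·125.362557)/(1 − 214.435952)
= -89.073395/-213.435952 = 0.417331

Final: 0.417331


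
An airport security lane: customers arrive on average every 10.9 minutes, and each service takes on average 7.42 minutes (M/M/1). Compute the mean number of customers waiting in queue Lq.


λ = 60/10.9 = 5.5046 /hr
μ = 60/7.42 = 8.0863 /hr
ρ = λ/μ = 5.5046/8.0863 = 0.6807
Lq = ρ²/(1−ρ) = 0.4634/0.3193 = 1.4514

Final: 1.4514


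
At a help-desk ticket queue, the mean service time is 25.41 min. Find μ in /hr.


μ = 1/(service time) in consistent units.
1 hour = 60 min, so μ = 60/25.41 = 2.3613 per hour

Final: 2.3613 /hr


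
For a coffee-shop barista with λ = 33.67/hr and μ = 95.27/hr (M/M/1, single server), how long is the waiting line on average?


ρ = 33.67/95.27 = 0.3534
Lq = ρ²/(1−ρ) = 0.1249/0.6466 = 0.1932

Final: 0.1932


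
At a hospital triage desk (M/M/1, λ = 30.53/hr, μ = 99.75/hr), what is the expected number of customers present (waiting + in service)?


ρ = λ/μ = 30.53/99.75 = 0.3061
L = ρ/(1−ρ) = 0.3061/(1 − 0.3061) = 0.3061/0.6939 = 0.4411

Final: 0.4411


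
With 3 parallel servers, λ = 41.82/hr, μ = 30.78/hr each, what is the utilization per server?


ρ = λ/(cμ) = 41.82/(3·30.78) = 41.82/92.34 = 0.4529

Final: 0.4529


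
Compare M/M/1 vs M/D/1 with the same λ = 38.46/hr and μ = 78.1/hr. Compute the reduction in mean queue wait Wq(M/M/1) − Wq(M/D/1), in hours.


ρ = 38.46/78.1 = 0.4924
Wq(M/M/1) = ρ/(μ−λ) = 0.4924/39.64 = 0.01242 hr
Wq(M/D/1) = ρ/(2(μ−λ)) = 0.006211 hr
Savings = 0.01242 − 0.006211 = 0.006211 hr

Final: 0.006211 hr


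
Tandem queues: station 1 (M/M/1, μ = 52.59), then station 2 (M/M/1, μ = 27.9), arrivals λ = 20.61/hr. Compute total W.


Each node sees arrival rate λ = 20.61/hr (tandem ⇒ throughput preserved).
W₁ = 1/(μ₁−λ) = 1/(52.59−20.61) = 0.03127 hr
W₂ = 1/(μ₂−λ) = 1/(27.9−20.61) = 0.13717 hr
W_total = W₁ + W₂ = 0.03127 + 0.13717 = 0.16844 hr

Final: 0.16844 hr


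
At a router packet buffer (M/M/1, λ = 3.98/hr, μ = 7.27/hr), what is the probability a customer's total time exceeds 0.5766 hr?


W ~ Exponential(μ−λ) for M/M/1.
μ − λ = 7.27 − 3.98 = 3.2900
P(W > t) = e^{−(μ−λ)t} = e^{−1.8970} = 0.150016

Final: 0.150016


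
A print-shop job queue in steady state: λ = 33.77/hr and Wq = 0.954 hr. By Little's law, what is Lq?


Lq = λWq = 33.77·0.954 = 32.2166

Final: 32.2166


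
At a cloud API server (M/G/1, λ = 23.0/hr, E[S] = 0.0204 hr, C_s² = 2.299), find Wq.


ρ = λ·E[S] = 23.0·0.0204 = 0.4692
E[S²] = E[S]²(1+C_s²) = 0.0204²·(1+2.299) = 0.001373
Wq = λ·E[S²]/(2(1−ρ)) = 23.0·0.001373/(2·0.5308) = 0.02974 hr

Final: 0.02974 hr


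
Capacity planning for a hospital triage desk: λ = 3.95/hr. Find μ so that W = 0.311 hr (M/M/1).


W = 1/(μ−λ) ⇒ μ − λ = 1/W = 1/0.311 = 3.2154
μ = λ + 1/W = 3.95 + 3.2154 = 7.1654 per hr

Final: 7.1654 /hr


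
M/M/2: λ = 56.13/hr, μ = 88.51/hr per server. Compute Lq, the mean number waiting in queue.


a = λ/μ = 0.6342; ρ = a/2 = 0.3171
P₀ = 0.518507
Lq = P₀·a^c·ρ / (c!·(1−ρ)²) = 0.518507·0.40217·0.3171/(2·0.46638)
= 0.07089

Final: 0.07089


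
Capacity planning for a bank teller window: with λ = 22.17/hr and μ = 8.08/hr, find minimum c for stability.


Stability requires cμ > λ ⇔ c > λ/μ.
λ/μ = 22.17/8.08 = 2.7438
Minimum integer c = ⌊2.7438⌋ + 1 = 3
Check: 3·8.08 = 24.24 > 22.17, while 2·8.08 = 16.16 ≤ 22.17

Final: 3 servers


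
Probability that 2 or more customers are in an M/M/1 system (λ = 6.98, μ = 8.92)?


ρ = 6.98/8.92 = 0.7825
P(N ≥ n) = ρ^n = 0.7825^2 = 0.612324

Final: 0.612324


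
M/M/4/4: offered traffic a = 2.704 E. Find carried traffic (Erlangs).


B(4,2.704) = 0.172909 (Erlang-B)
Carried load = a(1 − B) = 2.704·(1 − 0.172909) = 2.704·0.827091 = 2.2365 E

Final: 2.2365 Erlangs


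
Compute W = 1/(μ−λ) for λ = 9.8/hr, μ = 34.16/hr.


W = 1/(μ−λ) = 1/(34.16 − 9.8) = 1/24.36 = 0.04105 hr

Final: 0.04105 hr


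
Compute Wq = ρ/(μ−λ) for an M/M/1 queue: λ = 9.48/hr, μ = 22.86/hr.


ρ = 9.48/22.86 = 0.4147
Wq = ρ/(μ−λ) = 0.4147/(22.86 − 9.48) = 0.4147/13.38 = 0.03099 hr

Final: 0.03099 hr


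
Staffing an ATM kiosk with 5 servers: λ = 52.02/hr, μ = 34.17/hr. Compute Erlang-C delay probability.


a = λ/μ = 1.5224; ρ = a/5 = 0.3045
P₀ = 0.217814 (from M/M/c formula)
C(c,a) = [a^c/(c!(1−ρ))]·P₀ = [8.17762/(120·0.6955)]·0.217814
= 0.09798·0.217814 = 0.021341

Final: 0.021341


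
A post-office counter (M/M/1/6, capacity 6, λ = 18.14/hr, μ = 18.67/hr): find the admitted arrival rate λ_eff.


ρ = 0.9716; P_K = (1−ρ)ρ^6/(1−ρ^7) = 0.130816
λ_eff = λ(1 − P_K) = 18.14·(1 − 0.130816) = 18.14·0.869184 = 15.7670 /hr

Final: 15.7670 /hr


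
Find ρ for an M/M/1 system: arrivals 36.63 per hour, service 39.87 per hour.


ρ = λ/μ = 36.63/39.87 = 0.9187

Final: 0.9187


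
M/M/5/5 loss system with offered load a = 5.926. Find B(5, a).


B(c,a) = (a^c/c!) / Σ_{k=0}^{c} a^k/k!
a^5/5! = 60.901360
Σ terms (k=0..5): 1.00000 + 5.92600 + 17.55874 + 34.68436 + 51.38488 + 60.90136 = 171.455338
B = 60.901360/171.455338 = 0.355202

Final: 0.355202


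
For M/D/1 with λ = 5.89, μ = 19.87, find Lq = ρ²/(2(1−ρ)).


ρ = 5.89/19.87 = 0.2964
M/D/1: Lq = ρ²/(2(1−ρ)) = 0.08787/(2·0.7036) = 0.06244

Final: 0.06244


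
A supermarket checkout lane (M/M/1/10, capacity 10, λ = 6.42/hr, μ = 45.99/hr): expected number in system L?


ρ = 6.42/45.99 = 0.1396
L = ρ[1 − (K+1)ρ^K + Kρ^(K+1)] / [(1−ρ)(1−ρ^(K+1))]
Numerator: 0.1396·(1 − 11·0.000000002810 + 10·3.923e-10) = 0.139596
Denominator: (0.8604)·(1.000000) = 0.860404
L = 0.139596/0.860404 = 0.1622

Final: 0.1622


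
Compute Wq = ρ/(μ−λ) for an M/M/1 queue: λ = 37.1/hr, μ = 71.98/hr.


ρ = 37.1/71.98 = 0.5154
Wq = ρ/(μ−λ) = 0.5154/(71.98 − 37.1) = 0.5154/34.88 = 0.01478 hr

Final: 0.01478 hr


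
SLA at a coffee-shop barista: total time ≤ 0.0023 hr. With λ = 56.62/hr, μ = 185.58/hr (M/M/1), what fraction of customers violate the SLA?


W ~ Exponential(μ−λ) for M/M/1.
μ − λ = 185.58 − 56.62 = 128.9600
P(W > t) = e^{−(μ−λ)t} = e^{−0.2966} = 0.743335

Final: 0.743335


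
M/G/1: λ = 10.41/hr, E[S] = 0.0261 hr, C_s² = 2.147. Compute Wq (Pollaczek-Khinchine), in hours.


ρ = λ·E[S] = 10.41·0.0261 = 0.2717
E[S²] = E[S]²(1+C_s²) = 0.0261²·(1+2.147) = 0.002144
Wq = λ·E[S²]/(2(1−ρ)) = 10.41·0.002144/(2·0.7283) = 0.01532 hr

Final: 0.01532 hr


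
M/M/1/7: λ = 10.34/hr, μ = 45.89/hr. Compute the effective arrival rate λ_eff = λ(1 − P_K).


ρ = 0.2253; P_K = (1−ρ)ρ^7/(1−ρ^8) = 0.00002284
λ_eff = λ(1 − P_K) = 10.34·(1 − 0.00002284) = 10.34·0.999977 = 10.3398 /hr

Final: 10.3398 /hr


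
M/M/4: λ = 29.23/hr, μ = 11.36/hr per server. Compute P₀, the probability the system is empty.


a = λ/μ = 29.23/11.36 = 2.5731; ρ = a/c = 0.6433
Σ_{k=0}^{3} a^k/k! (terms k=0..3) = 1.00000 + 2.57306 + 3.31033 + 2.83923 = 9.72262
Tail: a^4/(4!(1−ρ)) = 43.83307/(24·0.3567) = 5.11972
P₀ = 1/(9.72262 + 5.11972) = 1/14.84234 = 0.067375

Final: 0.067375


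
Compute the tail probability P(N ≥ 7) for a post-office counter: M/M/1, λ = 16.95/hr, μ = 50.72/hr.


ρ = 16.95/50.72 = 0.3342
P(N ≥ n) = ρ^n = 0.3342^7 = 0.0004655

Final: 0.0004655


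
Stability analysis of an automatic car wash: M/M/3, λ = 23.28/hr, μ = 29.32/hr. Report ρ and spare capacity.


Total capacity cμ = 3·29.32 = 87.96/hr
ρ = λ/(cμ) = 23.28/87.96 = 0.2647
Stable ⇔ ρ < 1: YES
Spare capacity = cμ − λ = 87.96 − 23.28 = 64.68/hr

Final: ρ = 0.2647; stable; margin = 64.68/hr


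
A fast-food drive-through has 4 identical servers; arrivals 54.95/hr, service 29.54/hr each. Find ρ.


ρ = λ/(cμ) = 54.95/(4·29.54) = 54.95/118.16 = 0.4650

Final: 0.4650


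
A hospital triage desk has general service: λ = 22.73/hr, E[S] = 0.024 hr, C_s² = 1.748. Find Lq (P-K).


ρ = λ·E[S] = 22.73·0.024 = 0.5455
Lq = ρ²(1+C_s²)/(2(1−ρ)) = 0.2976·(1+1.748)/(2·0.4545)
= 0.2976·2.7480/0.9090 = 0.89969

Final: 0.89969


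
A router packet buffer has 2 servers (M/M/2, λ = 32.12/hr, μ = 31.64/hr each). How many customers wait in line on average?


a = λ/μ = 1.0152; ρ = a/2 = 0.5076
P₀ = 0.326625
Lq = P₀·a^c·ρ / (c!·(1−ρ)²) = 0.326625·1.03057·0.5076/(2·0.24247)
= 0.35233

Final: 0.35233


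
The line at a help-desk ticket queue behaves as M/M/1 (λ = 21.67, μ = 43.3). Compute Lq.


ρ = 21.67/43.3 = 0.5005
Lq = ρ²/(1−ρ) = 0.2505/0.4995 = 0.5014

Final: 0.5014


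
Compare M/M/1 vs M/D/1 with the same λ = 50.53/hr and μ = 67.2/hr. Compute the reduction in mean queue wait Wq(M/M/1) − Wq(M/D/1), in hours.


ρ = 50.53/67.2 = 0.7519
Wq(M/M/1) = ρ/(μ−λ) = 0.7519/16.67 = 0.04511 hr
Wq(M/D/1) = ρ/(2(μ−λ)) = 0.02255 hr
Savings = 0.04511 − 0.02255 = 0.02255 hr

Final: 0.02255 hr


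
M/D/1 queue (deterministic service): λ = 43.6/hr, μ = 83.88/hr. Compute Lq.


ρ = 43.6/83.88 = 0.5198
M/D/1: Lq = ρ²/(2(1−ρ)) = 0.2702/(2·0.4802) = 0.28132

Final: 0.28132


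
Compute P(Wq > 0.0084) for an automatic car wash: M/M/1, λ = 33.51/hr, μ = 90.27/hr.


ρ = 33.51/90.27 = 0.3712
P(Wq > t) = ρ·e^{−(μ−λ)t} = 0.3712·e^{−0.4768}
= 0.3712·0.620777 = 0.230444

Final: 0.230444


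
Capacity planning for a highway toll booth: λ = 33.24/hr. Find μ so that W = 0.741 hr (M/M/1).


W = 1/(μ−λ) ⇒ μ − λ = 1/W = 1/0.741 = 1.3495
μ = λ + 1/W = 33.24 + 1.3495 = 34.5895 per hr

Final: 34.5895 /hr


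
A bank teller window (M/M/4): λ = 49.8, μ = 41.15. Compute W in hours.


a = 1.2102; ρ = 0.3026; P₀ = 0.297083
Lq = P₀·a^c·ρ/(c!(1−ρ)²) = 0.01652
Wq = Lq/λ = 0.01652/49.8 = 0.0003316 hr
W = Wq + 1/μ = 0.0003316 + 0.02430 = 0.02463 hr

Final: 0.02463 hr


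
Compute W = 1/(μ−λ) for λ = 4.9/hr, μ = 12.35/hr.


W = 1/(μ−λ) = 1/(12.35 − 4.9) = 1/7.45 = 0.1342 hr

Final: 0.1342 hr


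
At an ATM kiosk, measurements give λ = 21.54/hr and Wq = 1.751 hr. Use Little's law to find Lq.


Lq = λWq = 21.54·1.751 = 37.7165

Final: 37.7165


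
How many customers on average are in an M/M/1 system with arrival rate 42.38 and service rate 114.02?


ρ = λ/μ = 42.38/114.02 = 0.3717
L = ρ/(1−ρ) = 0.3717/(1 − 0.3717) = 0.3717/0.6283 = 0.5916

Final: 0.5916


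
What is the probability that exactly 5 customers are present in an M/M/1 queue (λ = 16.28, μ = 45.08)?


ρ = 16.28/45.08 = 0.3611
P_n = (1−ρ)·ρ^n = (1 − 0.3611)·0.3611^5 = 0.6389·0.006143 = 0.003924

Final: 0.003924


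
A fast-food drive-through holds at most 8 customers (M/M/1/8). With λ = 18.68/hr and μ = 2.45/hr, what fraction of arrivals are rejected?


ρ = λ/μ = 18.68/2.45 = 7.6245
P_K = (1−ρ)ρ^K/(1−ρ^(K+1)) = (-6.6245·11420531.085292)/(1 − 87075722.723776)
= -75655191.638484/-87075721.723776 = 0.868844

Final: 0.868844


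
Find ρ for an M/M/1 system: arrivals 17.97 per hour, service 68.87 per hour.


ρ = λ/μ = 17.97/68.87 = 0.2609

Final: 0.2609


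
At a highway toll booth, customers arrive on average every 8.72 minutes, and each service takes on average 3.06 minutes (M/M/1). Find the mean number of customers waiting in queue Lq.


λ = 60/8.72 = 6.8807 /hr
μ = 60/3.06 = 19.6078 /hr
ρ = λ/μ = 6.8807/19.6078 = 0.3509
Lq = ρ²/(1−ρ) = 0.1231/0.6491 = 0.1897

Final: 0.1897


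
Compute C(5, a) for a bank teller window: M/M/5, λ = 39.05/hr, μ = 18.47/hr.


a = λ/μ = 2.1142; ρ = a/5 = 0.4228
P₀ = 0.119519 (from M/M/c formula)
C(c,a) = [a^c/(c!(1−ρ))]·P₀ = [42.24455/(120·0.5772)]·0.119519
= 0.60996·0.119519 = 0.072902

Final: 0.072902


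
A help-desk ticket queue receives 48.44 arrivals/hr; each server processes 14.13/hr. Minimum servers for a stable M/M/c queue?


Stability requires cμ > λ ⇔ c > λ/μ.
λ/μ = 48.44/14.13 = 3.4282
Minimum integer c = ⌊3.4282⌋ + 1 = 4
Check: 4·14.13 = 56.52 > 48.44, while 3·14.13 = 42.39 ≤ 48.44

Final: 4 servers


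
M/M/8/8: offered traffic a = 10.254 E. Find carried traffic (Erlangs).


B(8,10.254) = 0.350051 (Erlang-B)
Carried load = a(1 − B) = 10.254·(1 − 0.350051) = 10.254·0.649949 = 6.6646 E

Final: 6.6646 Erlangs


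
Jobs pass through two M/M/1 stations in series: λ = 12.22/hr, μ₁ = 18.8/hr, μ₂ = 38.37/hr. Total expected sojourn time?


Each node sees arrival rate λ = 12.22/hr (tandem ⇒ throughput preserved).
W₁ = 1/(μ₁−λ) = 1/(18.8−12.22) = 0.15198 hr
W₂ = 1/(μ₂−λ) = 1/(38.37−12.22) = 0.03824 hr
W_total = W₁ + W₂ = 0.15198 + 0.03824 = 0.19022 hr

Final: 0.19022 hr


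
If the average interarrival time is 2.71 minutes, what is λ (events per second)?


λ = 1/(interarrival time) in consistent units.
1 second = 0.0166667 min, so λ = 0.0166667/2.71 = 0.006150 per second

Final: 0.006150 /sec


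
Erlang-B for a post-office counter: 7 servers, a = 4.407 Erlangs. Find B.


B(c,a) = (a^c/c!) / Σ_{k=0}^{c} a^k/k!
a^7/7! = 6.405762
Σ terms (k=0..7): 1.00000 + 4.40700 + 9.71082 + 14.26520 + 15.71669 + 13.85269 + 10.17480 + 6.40576 = 75.532958
B = 6.405762/75.532958 = 0.084808

Final: 0.084808


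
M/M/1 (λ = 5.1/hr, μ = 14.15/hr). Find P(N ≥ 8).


ρ = 5.1/14.15 = 0.3604
P(N ≥ n) = ρ^n = 0.3604^8 = 0.0002848

Final: 0.0002848


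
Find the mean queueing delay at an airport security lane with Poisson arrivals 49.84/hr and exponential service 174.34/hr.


ρ = 49.84/174.34 = 0.2859
Wq = ρ/(μ−λ) = 0.2859/(174.34 − 49.84) = 0.2859/124.50 = 0.002296 hr

Final: 0.002296 hr


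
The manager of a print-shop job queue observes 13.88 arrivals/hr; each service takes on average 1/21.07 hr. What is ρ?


ρ = λ/μ = 13.88/21.07 = 0.6588

Final: 0.6588


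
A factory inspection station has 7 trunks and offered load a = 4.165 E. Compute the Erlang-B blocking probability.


B(c,a) = (a^c/c!) / Σ_{k=0}^{c} a^k/k!
a^7/7! = 4.313944
Σ terms (k=0..7): 1.00000 + 4.16500 + 8.67361 + 12.04187 + 12.53859 + 10.44465 + 7.25033 + 4.31394 = 60.427988
B = 4.313944/60.427988 = 0.071390

Final: 0.071390


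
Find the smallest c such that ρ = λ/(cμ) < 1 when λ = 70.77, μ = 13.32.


Stability requires cμ > λ ⇔ c > λ/μ.
λ/μ = 70.77/13.32 = 5.3131
Minimum integer c = ⌊5.3131⌋ + 1 = 6
Check: 6·13.32 = 79.92 > 70.77, while 5·13.32 = 66.60 ≤ 70.77

Final: 6 servers


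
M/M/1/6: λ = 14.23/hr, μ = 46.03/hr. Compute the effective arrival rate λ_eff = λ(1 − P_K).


ρ = 0.3091; P_K = (1−ρ)ρ^6/(1−ρ^7) = 0.0006032
λ_eff = λ(1 − P_K) = 14.23·(1 − 0.0006032) = 14.23·0.999397 = 14.2214 /hr

Final: 14.2214 /hr


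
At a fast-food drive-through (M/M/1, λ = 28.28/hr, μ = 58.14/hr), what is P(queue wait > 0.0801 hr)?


ρ = 28.28/58.14 = 0.4864
P(Wq > t) = ρ·e^{−(μ−λ)t} = 0.4864·e^{−2.3918}
= 0.4864·0.091466 = 0.044490

Final: 0.044490


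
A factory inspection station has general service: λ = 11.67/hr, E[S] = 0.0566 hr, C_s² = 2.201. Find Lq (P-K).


ρ = λ·E[S] = 11.67·0.0566 = 0.6605
Lq = ρ²(1+C_s²)/(2(1−ρ)) = 0.4363·(1+2.201)/(2·0.3395)
= 0.4363·3.2010/0.6790 = 2.05693

Final: 2.05693


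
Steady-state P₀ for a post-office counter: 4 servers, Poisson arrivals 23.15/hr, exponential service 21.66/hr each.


a = λ/μ = 23.15/21.66 = 1.0688; ρ = a/c = 0.2672
Σ_{k=0}^{3} a^k/k! (terms k=0..3) = 1.00000 + 1.06879 + 0.57116 + 0.20348 = 2.84343
Tail: a^4/(4!(1−ρ)) = 1.30488/(24·0.7328) = 0.07419
P₀ = 1/(2.84343 + 0.07419) = 1/2.91762 = 0.342745

Final: 0.342745


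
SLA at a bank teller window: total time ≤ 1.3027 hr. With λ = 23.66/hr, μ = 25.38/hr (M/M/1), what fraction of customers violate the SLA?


W ~ Exponential(μ−λ) for M/M/1.
μ − λ = 25.38 − 23.66 = 1.7200
P(W > t) = e^{−(μ−λ)t} = e^{−2.2406} = 0.106390

Final: 0.106390


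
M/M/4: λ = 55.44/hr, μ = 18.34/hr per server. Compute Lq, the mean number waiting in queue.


a = λ/μ = 3.0229; ρ = a/4 = 0.7557
P₀ = 0.036445
Lq = P₀·a^c·ρ / (c!·(1−ρ)²) = 0.036445·83.50175·0.7557/(24·0.05967)
= 1.60592

Final: 1.60592


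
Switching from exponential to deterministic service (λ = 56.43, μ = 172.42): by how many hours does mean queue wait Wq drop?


ρ = 56.43/172.42 = 0.3273
Wq(M/M/1) = ρ/(μ−λ) = 0.3273/115.99 = 0.002822 hr
Wq(M/D/1) = ρ/(2(μ−λ)) = 0.001411 hr
Savings = 0.002822 − 0.001411 = 0.001411 hr

Final: 0.001411 hr


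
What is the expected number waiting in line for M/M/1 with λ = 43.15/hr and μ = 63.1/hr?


ρ = 43.15/63.1 = 0.6838
Lq = ρ²/(1−ρ) = 0.4676/0.3162 = 1.4791

Final: 1.4791


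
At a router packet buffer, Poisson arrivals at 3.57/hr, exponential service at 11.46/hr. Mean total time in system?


W = 1/(μ−λ) = 1/(11.46 − 3.57) = 1/7.89 = 0.1267 hr

Final: 0.1267 hr


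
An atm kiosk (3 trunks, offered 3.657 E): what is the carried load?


B(3,3.657) = 0.418118 (Erlang-B)
Carried load = a(1 − B) = 3.657·(1 − 0.418118) = 3.657·0.581882 = 2.1279 E

Final: 2.1279 Erlangs


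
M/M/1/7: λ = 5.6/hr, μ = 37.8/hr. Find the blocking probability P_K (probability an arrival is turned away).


ρ = λ/μ = 5.6/37.8 = 0.1481
P_K = (1−ρ)ρ^K/(1−ρ^(K+1)) = (0.8519·0.000001566)/(1 − 0.0000002320)
= 0.000001334/1.000000 = 0.000001334

Final: 0.000001334


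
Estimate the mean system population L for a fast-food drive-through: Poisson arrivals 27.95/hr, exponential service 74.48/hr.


ρ = λ/μ = 27.95/74.48 = 0.3753
L = ρ/(1−ρ) = 0.3753/(1 − 0.3753) = 0.3753/0.6247 = 0.6007

Final: 0.6007


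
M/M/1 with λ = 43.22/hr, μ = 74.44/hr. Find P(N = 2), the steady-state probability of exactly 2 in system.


ρ = 43.22/74.44 = 0.5806
P_n = (1−ρ)·ρ^n = (1 − 0.5806)·0.5806^2 = 0.4194·0.337098 = 0.141378

Final: 0.141378


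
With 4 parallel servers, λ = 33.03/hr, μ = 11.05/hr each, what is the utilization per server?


ρ = λ/(cμ) = 33.03/(4·11.05) = 33.03/44.20 = 0.7473

Final: 0.7473


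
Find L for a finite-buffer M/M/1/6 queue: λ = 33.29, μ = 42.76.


ρ = 33.29/42.76 = 0.7785
L = ρ[1 − (K+1)ρ^K + Kρ^(K+1)] / [(1−ρ)(1−ρ^(K+1))]
Numerator: 0.7785·(1 − 7·0.222667 + 6·0.173354) = 0.374824
Denominator: (0.2215)·(0.826646) = 0.183076
L = 0.374824/0.183076 = 2.0474

Final: 2.0474


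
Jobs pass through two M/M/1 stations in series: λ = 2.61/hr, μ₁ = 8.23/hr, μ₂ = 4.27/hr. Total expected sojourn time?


Each node sees arrival rate λ = 2.61/hr (tandem ⇒ throughput preserved).
W₁ = 1/(μ₁−λ) = 1/(8.23−2.61) = 0.17794 hr
W₂ = 1/(μ₂−λ) = 1/(4.27−2.61) = 0.60241 hr
W_total = W₁ + W₂ = 0.17794 + 0.60241 = 0.78035 hr

Final: 0.78035 hr


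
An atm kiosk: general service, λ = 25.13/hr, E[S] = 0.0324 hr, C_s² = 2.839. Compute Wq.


ρ = λ·E[S] = 25.13·0.0324 = 0.8142
E[S²] = E[S]²(1+C_s²) = 0.0324²·(1+2.839) = 0.004030
Wq = λ·E[S²]/(2(1−ρ)) = 25.13·0.004030/(2·0.1858) = 0.27255 hr

Final: 0.27255 hr


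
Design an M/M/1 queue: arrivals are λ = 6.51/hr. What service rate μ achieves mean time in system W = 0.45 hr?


W = 1/(μ−λ) ⇒ μ − λ = 1/W = 1/0.45 = 2.2222
μ = λ + 1/W = 6.51 + 2.2222 = 8.7322 per hr

Final: 8.7322 /hr


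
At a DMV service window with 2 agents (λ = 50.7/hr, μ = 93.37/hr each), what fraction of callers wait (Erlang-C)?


a = λ/μ = 0.5430; ρ = a/2 = 0.2715
P₀ = 0.572945 (from M/M/c formula)
C(c,a) = [a^c/(c!(1−ρ))]·P₀ = [0.29485/(2·0.7285)]·0.572945
= 0.20237·0.572945 = 0.115946

Final: 0.115946


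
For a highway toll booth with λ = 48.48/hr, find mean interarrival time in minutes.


Mean interarrival time = 1/λ = 1/48.48 hour = 0.02063 hour
In minutes: 0.02063 × 60 = 1.2376 min

Final: 1.2376 min


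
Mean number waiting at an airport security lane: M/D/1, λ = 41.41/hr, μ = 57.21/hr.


ρ = 41.41/57.21 = 0.7238
M/D/1: Lq = ρ²/(2(1−ρ)) = 0.5239/(2·0.2762) = 0.94853

Final: 0.94853


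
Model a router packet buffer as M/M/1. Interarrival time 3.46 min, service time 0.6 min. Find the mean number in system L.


λ = 60/3.46 = 17.3410 /hr
μ = 60/0.6 = 100.0000 /hr
ρ = λ/μ = 17.3410/100.0000 = 0.1734
L = ρ/(1−ρ) = 0.1734/0.8266 = 0.2098

Final: 0.2098


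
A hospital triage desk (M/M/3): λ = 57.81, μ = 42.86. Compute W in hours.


a = 1.3488; ρ = 0.4496; P₀ = 0.249905
Lq = P₀·a^c·ρ/(c!(1−ρ)²) = 0.15169
Wq = Lq/λ = 0.15169/57.81 = 0.002624 hr
W = Wq + 1/μ = 0.002624 + 0.02333 = 0.02596 hr

Final: 0.02596 hr


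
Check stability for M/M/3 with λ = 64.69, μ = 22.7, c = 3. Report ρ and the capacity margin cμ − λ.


Total capacity cμ = 3·22.7 = 68.10/hr
ρ = λ/(cμ) = 64.69/68.10 = 0.9499
Stable ⇔ ρ < 1: YES
Spare capacity = cμ − λ = 68.10 − 64.69 = 3.41/hr

Final: ρ = 0.9499; stable; margin = 3.41/hr


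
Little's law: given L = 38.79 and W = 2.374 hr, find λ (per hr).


λ = L/W = 38.79/2.374 = 16.3395 /hr

Final: 16.3395 /hr


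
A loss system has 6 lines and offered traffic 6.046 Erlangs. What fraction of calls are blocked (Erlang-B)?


B(c,a) = (a^c/c!) / Σ_{k=0}^{c} a^k/k!
a^6/6! = 67.838519
Σ terms (k=0..6): 1.00000 + 6.04600 + 18.27706 + 36.83436 + 55.67514 + 67.32238 + 67.83852 = 252.993464
B = 67.838519/252.993464 = 0.268143

Final: 0.268143


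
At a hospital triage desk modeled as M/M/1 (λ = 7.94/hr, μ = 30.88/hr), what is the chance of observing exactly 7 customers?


ρ = 7.94/30.88 = 0.2571
P_n = (1−ρ)·ρ^n = (1 − 0.2571)·0.2571^7 = 0.7429·0.00007430 = 0.00005520

Final: 0.00005520


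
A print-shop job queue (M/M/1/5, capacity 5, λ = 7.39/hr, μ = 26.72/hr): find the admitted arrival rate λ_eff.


ρ = 0.2766; P_K = (1−ρ)ρ^5/(1−ρ^6) = 0.001171
λ_eff = λ(1 − P_K) = 7.39·(1 − 0.001171) = 7.39·0.998829 = 7.3813 /hr

Final: 7.3813 /hr


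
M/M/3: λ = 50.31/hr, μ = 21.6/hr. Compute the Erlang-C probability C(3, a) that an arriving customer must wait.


a = λ/μ = 2.3292; ρ = a/3 = 0.7764
P₀ = 0.064685 (from M/M/c formula)
C(c,a) = [a^c/(c!(1−ρ))]·P₀ = [12.63577/(6·0.2236)]·0.064685
= 9.41796·0.064685 = 0.609197

Final: 0.609197


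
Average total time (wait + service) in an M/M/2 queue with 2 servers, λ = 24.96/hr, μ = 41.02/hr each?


a = 0.6085; ρ = 0.3042; P₀ = 0.533458
Lq = P₀·a^c·ρ/(c!(1−ρ)²) = 0.06207
Wq = Lq/λ = 0.06207/24.96 = 0.002487 hr
W = Wq + 1/μ = 0.002487 + 0.02438 = 0.02687 hr

Final: 0.02687 hr


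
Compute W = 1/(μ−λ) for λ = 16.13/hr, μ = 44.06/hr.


W = 1/(μ−λ) = 1/(44.06 − 16.13) = 1/27.93 = 0.03580 hr

Final: 0.03580 hr


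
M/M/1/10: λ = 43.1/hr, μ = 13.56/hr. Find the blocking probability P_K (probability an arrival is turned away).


ρ = λ/μ = 43.1/13.56 = 3.1785
P_K = (1−ρ)ρ^K/(1−ρ^(K+1)) = (-2.1785·105238.780362)/(1 − 334497.893333)
= -229259.112971/-334496.893333 = 0.685385

Final: 0.685385


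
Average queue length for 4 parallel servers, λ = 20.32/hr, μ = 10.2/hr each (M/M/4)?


a = λ/μ = 1.9922; ρ = a/4 = 0.4980
P₀ = 0.131551
Lq = P₀·a^c·ρ / (c!·(1−ρ)²) = 0.131551·15.75049·0.4980/(24·0.25196)
= 0.17065

Final: 0.17065


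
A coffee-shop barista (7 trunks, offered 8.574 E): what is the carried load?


B(7,8.574) = 0.339570 (Erlang-B)
Carried load = a(1 − B) = 8.574·(1 − 0.339570) = 8.574·0.660430 = 5.6625 E

Final: 5.6625 Erlangs


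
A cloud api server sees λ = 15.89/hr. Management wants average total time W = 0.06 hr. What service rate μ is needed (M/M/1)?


W = 1/(μ−λ) ⇒ μ − λ = 1/W = 1/0.06 = 16.6667
μ = λ + 1/W = 15.89 + 16.6667 = 32.5567 per hr

Final: 32.5567 /hr


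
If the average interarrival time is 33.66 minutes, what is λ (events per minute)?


λ = 1/(interarrival time) in consistent units.
1 minute = 1 min, so λ = 1/33.66 = 0.02971 per minute

Final: 0.02971 /min


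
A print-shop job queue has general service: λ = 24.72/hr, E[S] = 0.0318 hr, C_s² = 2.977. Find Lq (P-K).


ρ = λ·E[S] = 24.72·0.0318 = 0.7861
Lq = ρ²(1+C_s²)/(2(1−ρ)) = 0.6179·(1+2.977)/(2·0.2139)
= 0.6179·3.9770/0.4278 = 5.74457

Final: 5.74457


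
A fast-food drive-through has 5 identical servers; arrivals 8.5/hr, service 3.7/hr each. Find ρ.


ρ = λ/(cμ) = 8.5/(5·3.7) = 8.5/18.50 = 0.4595

Final: 0.4595


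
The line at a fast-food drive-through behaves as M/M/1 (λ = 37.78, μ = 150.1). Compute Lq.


ρ = 37.78/150.1 = 0.2517
Lq = ρ²/(1−ρ) = 0.06335/0.7483 = 0.08466

Final: 0.08466


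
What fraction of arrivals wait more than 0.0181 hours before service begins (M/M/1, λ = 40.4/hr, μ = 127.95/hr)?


ρ = 40.4/127.95 = 0.3157
P(Wq > t) = ρ·e^{−(μ−λ)t} = 0.3157·e^{−1.5847}
= 0.3157·0.205019 = 0.064734

Final: 0.064734


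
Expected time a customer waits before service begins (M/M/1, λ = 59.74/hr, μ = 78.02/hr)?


ρ = 59.74/78.02 = 0.7657
Wq = ρ/(μ−λ) = 0.7657/(78.02 − 59.74) = 0.7657/18.28 = 0.04189 hr

Final: 0.04189 hr


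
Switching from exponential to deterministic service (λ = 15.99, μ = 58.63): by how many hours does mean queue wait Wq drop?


ρ = 15.99/58.63 = 0.2727
Wq(M/M/1) = ρ/(μ−λ) = 0.2727/42.64 = 0.006396 hr
Wq(M/D/1) = ρ/(2(μ−λ)) = 0.003198 hr
Savings = 0.006396 − 0.003198 = 0.003198 hr

Final: 0.003198 hr


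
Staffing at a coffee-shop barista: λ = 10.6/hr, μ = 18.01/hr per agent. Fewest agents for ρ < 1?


Stability requires cμ > λ ⇔ c > λ/μ.
λ/μ = 10.6/18.01 = 0.5886
Minimum integer c = ⌊0.5886⌋ + 1 = 1
Check: 1·18.01 = 18.01 > 10.6, while 0·18.01 = 0.00 ≤ 10.6

Final: 1 servers


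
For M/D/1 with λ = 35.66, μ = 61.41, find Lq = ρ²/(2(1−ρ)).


ρ = 35.66/61.41 = 0.5807
M/D/1: Lq = ρ²/(2(1−ρ)) = 0.3372/(2·0.4193) = 0.40208

Final: 0.40208


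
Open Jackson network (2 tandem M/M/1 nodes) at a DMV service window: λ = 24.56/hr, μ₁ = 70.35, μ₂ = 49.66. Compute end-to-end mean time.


Each node sees arrival rate λ = 24.56/hr (tandem ⇒ throughput preserved).
W₁ = 1/(μ₁−λ) = 1/(70.35−24.56) = 0.02184 hr
W₂ = 1/(μ₂−λ) = 1/(49.66−24.56) = 0.03984 hr
W_total = W₁ + W₂ = 0.02184 + 0.03984 = 0.06168 hr

Final: 0.06168 hr


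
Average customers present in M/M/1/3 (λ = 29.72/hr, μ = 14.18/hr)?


ρ = 29.72/14.18 = 2.0959
L = ρ[1 − (K+1)ρ^K + Kρ^(K+1)] / [(1−ρ)(1−ρ^(K+1))]
Numerator: 2.0959·(1 − 4·9.206991 + 3·19.297022) = 46.242271
Denominator: (-1.0959)·(-18.297022) = 20.051885
L = 46.242271/20.051885 = 2.3061

Final: 2.3061


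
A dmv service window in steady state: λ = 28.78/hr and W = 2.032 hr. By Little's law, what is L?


L = λW = 28.78·2.032 = 58.4810

Final: 58.4810


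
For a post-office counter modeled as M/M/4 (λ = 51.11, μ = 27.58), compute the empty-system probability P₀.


a = λ/μ = 51.11/27.58 = 1.8532; ρ = a/c = 0.4633
Σ_{k=0}^{3} a^k/k! (terms k=0..3) = 1.00000 + 1.85315 + 1.71709 + 1.06068 = 5.63092
Tail: a^4/(4!(1−ρ)) = 11.79360/(24·0.5367) = 0.91558
P₀ = 1/(5.63092 + 0.91558) = 1/6.54650 = 0.152753

Final: 0.152753


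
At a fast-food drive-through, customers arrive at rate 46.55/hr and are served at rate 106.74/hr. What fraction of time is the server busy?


ρ = λ/μ = 46.55/106.74 = 0.4361

Final: 0.4361


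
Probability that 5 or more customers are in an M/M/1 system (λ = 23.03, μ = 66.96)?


ρ = 23.03/66.96 = 0.3439
P(N ≥ n) = ρ^n = 0.3439^5 = 0.004813

Final: 0.004813


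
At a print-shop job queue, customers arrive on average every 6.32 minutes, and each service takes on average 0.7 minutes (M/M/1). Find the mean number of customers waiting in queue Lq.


λ = 60/6.32 = 9.4937 /hr
μ = 60/0.7 = 85.7143 /hr
ρ = λ/μ = 9.4937/85.7143 = 0.1108
Lq = ρ²/(1−ρ) = 0.01227/0.8892 = 0.01380

Final: 0.01380


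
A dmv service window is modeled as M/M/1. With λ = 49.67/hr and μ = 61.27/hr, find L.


ρ = λ/μ = 49.67/61.27 = 0.8107
L = ρ/(1−ρ) = 0.8107/(1 − 0.8107) = 0.8107/0.1893 = 4.2819

Final: 4.2819


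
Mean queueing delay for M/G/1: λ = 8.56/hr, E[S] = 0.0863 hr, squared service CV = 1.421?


ρ = λ·E[S] = 8.56·0.0863 = 0.7387
E[S²] = E[S]²(1+C_s²) = 0.0863²·(1+1.421) = 0.018031
Wq = λ·E[S²]/(2(1−ρ)) = 8.56·0.018031/(2·0.2613) = 0.29537 hr

Final: 0.29537 hr


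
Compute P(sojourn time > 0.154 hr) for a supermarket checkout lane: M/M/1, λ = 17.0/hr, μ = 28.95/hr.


W ~ Exponential(μ−λ) for M/M/1.
μ − λ = 28.95 − 17.0 = 11.9500
P(W > t) = e^{−(μ−λ)t} = e^{−1.8403} = 0.158770

Final: 0.158770


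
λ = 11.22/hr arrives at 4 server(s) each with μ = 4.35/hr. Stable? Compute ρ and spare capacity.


Total capacity cμ = 4·4.35 = 17.40/hr
ρ = λ/(cμ) = 11.22/17.40 = 0.6448
Stable ⇔ ρ < 1: YES
Spare capacity = cμ − λ = 17.40 − 11.22 = 6.18/hr

Final: ρ = 0.6448; stable; margin = 6.18/hr


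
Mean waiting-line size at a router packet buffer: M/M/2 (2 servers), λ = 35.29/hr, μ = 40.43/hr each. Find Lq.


a = λ/μ = 0.8729; ρ = a/2 = 0.4364
P₀ = 0.392337
Lq = P₀·a^c·ρ / (c!·(1−ρ)²) = 0.392337·0.76190·0.4364/(2·0.31761)
= 0.20538

Final: 0.20538


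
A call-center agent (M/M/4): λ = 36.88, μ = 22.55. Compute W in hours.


a = 1.6355; ρ = 0.4089; P₀ = 0.192077
Lq = P₀·a^c·ρ/(c!(1−ρ)²) = 0.06700
Wq = Lq/λ = 0.06700/36.88 = 0.001817 hr
W = Wq + 1/μ = 0.001817 + 0.04435 = 0.04616 hr

Final: 0.04616 hr


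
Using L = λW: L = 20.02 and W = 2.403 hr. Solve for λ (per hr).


λ = L/W = 20.02/2.403 = 8.3313 /hr

Final: 8.3313 /hr


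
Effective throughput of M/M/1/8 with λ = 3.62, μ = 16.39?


ρ = 0.2209; P_K = (1−ρ)ρ^8/(1−ρ^9) = 0.000004412
λ_eff = λ(1 − P_K) = 3.62·(1 − 0.000004412) = 3.62·0.999996 = 3.6200 /hr

Final: 3.6200 /hr


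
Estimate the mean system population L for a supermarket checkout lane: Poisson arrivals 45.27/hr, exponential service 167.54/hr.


ρ = λ/μ = 45.27/167.54 = 0.2702
L = ρ/(1−ρ) = 0.2702/(1 − 0.2702) = 0.2702/0.7298 = 0.3702

Final: 0.3702


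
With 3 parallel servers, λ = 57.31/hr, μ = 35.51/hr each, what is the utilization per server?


ρ = λ/(cμ) = 57.31/(3·35.51) = 57.31/106.53 = 0.5380

Final: 0.5380


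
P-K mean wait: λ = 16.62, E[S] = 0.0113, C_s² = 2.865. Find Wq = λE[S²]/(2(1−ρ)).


ρ = λ·E[S] = 16.62·0.0113 = 0.1878
E[S²] = E[S]²(1+C_s²) = 0.0113²·(1+2.865) = 0.0004935
Wq = λ·E[S²]/(2(1−ρ)) = 16.62·0.0004935/(2·0.8122) = 0.005049 hr

Final: 0.005049 hr


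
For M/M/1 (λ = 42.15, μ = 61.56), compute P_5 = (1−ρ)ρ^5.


ρ = 42.15/61.56 = 0.6847
P_n = (1−ρ)·ρ^n = (1 − 0.6847)·0.6847^5 = 0.3153·0.150486 = 0.047448

Final: 0.047448


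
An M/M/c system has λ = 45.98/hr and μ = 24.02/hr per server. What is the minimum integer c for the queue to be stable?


Stability requires cμ > λ ⇔ c > λ/μ.
λ/μ = 45.98/24.02 = 1.9142
Minimum integer c = ⌊1.9142⌋ + 1 = 2
Check: 2·24.02 = 48.04 > 45.98, while 1·24.02 = 24.02 ≤ 45.98

Final: 2 servers


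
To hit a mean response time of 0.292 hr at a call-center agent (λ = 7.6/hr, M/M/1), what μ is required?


W = 1/(μ−λ) ⇒ μ − λ = 1/W = 1/0.292 = 3.4247
μ = λ + 1/W = 7.6 + 3.4247 = 11.0247 per hr

Final: 11.0247 /hr


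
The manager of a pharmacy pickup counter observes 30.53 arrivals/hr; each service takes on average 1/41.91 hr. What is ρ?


ρ = λ/μ = 30.53/41.91 = 0.7285

Final: 0.7285


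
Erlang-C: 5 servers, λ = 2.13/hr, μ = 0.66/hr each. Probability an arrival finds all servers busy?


a = λ/μ = 3.2273; ρ = a/5 = 0.6455
P₀ = 0.035990 (from M/M/c formula)
C(c,a) = [a^c/(c!(1−ρ))]·P₀ = [350.08890/(120·0.3545)]·0.035990
= 8.22859·0.035990 = 0.296146

Final: 0.296146


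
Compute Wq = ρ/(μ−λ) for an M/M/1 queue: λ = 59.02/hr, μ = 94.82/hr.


ρ = 59.02/94.82 = 0.6224
Wq = ρ/(μ−λ) = 0.6224/(94.82 − 59.02) = 0.6224/35.80 = 0.01739 hr

Final: 0.01739 hr


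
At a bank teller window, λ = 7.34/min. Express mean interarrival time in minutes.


Mean interarrival time = 1/λ = 1/7.34 minute = 0.13624 minute
In minutes: 0.13624 × 1 = 0.1362 min

Final: 0.1362 min


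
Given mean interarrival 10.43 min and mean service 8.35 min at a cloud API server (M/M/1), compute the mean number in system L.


λ = 60/10.43 = 5.7526 /hr
μ = 60/8.35 = 7.1856 /hr
ρ = λ/μ = 5.7526/7.1856 = 0.8006
L = ρ/(1−ρ) = 0.8006/0.1994 = 4.0144

Final: 4.0144


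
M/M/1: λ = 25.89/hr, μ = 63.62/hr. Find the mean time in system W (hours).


W = 1/(μ−λ) = 1/(63.62 − 25.89) = 1/37.73 = 0.02650 hr

Final: 0.02650 hr


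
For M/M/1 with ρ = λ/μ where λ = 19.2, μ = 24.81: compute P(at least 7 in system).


ρ = 19.2/24.81 = 0.7739
P(N ≥ n) = ρ^n = 0.7739^7 = 0.166235

Final: 0.166235


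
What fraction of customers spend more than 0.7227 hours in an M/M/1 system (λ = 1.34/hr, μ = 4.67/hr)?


W ~ Exponential(μ−λ) for M/M/1.
μ − λ = 4.67 − 1.34 = 3.3300
P(W > t) = e^{−(μ−λ)t} = e^{−2.4066} = 0.090122

Final: 0.090122


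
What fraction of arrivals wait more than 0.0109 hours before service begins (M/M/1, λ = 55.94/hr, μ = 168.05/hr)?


ρ = 55.94/168.05 = 0.3329
P(Wq > t) = ρ·e^{−(μ−λ)t} = 0.3329·e^{−1.2220}
= 0.3329·0.294641 = 0.098079

Final: 0.098079
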